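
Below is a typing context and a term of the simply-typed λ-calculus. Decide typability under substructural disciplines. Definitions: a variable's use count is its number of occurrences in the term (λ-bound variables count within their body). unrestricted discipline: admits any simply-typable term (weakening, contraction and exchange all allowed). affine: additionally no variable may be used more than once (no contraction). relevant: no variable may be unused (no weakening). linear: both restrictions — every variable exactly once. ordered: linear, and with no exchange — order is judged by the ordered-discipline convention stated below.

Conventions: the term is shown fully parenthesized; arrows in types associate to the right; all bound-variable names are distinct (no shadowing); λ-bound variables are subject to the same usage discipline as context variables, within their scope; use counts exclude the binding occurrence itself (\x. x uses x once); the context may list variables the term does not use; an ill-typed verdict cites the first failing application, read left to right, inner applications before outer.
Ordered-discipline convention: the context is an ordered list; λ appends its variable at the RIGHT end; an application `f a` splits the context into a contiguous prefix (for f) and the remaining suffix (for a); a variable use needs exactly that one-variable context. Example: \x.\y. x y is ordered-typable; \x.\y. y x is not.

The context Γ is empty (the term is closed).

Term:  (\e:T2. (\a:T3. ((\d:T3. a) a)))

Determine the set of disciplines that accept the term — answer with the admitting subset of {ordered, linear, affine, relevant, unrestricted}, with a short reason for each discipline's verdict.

admitted in: unrestricted
variable uses: e [bound] ×0; a [bound] ×2; d [bound] ×0
use order (left to right): a, a
typing: well-typed at T2 → T3 → T3
ordered: ✗ — repeated use of a ×2; e, d never used (weakening)
linear: ✗ — repeated use of a ×2; e, d never used (weakening)
affine: ✗ — repeated use of a ×2
relevant: ✗ — e, d never used (weakening)
unrestricted: ✓ — typability at T2 → T3 → T3 is all that's needed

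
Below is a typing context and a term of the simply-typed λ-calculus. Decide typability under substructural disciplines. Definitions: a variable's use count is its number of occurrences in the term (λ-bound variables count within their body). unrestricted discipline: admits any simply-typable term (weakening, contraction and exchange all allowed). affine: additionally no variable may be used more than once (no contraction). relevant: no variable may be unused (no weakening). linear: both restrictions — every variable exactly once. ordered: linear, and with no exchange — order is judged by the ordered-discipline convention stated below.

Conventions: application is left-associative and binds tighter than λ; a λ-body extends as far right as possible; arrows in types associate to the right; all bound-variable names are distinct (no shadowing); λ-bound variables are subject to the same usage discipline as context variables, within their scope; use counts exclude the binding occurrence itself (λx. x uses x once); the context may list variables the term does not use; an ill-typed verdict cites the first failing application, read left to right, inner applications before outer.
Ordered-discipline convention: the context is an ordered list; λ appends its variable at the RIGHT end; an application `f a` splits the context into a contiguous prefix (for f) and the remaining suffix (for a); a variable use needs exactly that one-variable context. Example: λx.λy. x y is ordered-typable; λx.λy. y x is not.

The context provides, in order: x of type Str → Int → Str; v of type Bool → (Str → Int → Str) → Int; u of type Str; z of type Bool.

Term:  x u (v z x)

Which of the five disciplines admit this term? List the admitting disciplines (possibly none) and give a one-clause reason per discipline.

accepted by: relevant, unrestricted
usage: x: 2×; v: 1×; u: 1×; z: 1×
use order (left to right): x, u, v, z, x
typing: well-typed at Str
ordered ✗ (x ×2 used more than once (contraction))
linear ✗ (x ×2 used more than once (contraction))
affine ✗ (x ×2 used more than once (contraction))
relevant ✓ (none of x, v, u, z goes unused)
unrestricted ✓ (typability at Str is all that's needed)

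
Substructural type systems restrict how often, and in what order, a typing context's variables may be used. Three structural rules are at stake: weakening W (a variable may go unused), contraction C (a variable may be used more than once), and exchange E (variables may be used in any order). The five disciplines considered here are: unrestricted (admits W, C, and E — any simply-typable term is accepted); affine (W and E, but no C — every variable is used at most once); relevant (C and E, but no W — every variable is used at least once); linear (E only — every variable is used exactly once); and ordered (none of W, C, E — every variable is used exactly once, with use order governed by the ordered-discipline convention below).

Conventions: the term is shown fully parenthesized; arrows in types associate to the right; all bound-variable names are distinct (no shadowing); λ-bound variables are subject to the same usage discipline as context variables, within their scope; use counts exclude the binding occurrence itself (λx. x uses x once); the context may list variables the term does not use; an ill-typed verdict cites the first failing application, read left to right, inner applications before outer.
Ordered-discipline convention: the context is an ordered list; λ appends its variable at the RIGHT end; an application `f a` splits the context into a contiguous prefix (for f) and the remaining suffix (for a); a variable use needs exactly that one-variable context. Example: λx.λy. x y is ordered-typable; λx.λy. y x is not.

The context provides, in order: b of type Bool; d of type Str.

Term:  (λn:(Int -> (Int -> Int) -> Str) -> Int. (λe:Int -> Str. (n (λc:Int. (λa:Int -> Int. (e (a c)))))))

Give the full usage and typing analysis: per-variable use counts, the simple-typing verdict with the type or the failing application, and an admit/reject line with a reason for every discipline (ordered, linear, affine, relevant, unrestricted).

variable uses: b: 0×, d: 0×, n (λ-bound): 1×, e (λ-bound): 1×, c (λ-bound): 1×, a (λ-bound): 1×
order of uses: n, e, a, c
typing: ✓ — ((Int -> (Int -> Int) -> Str) -> Int) -> (Int -> Str) -> Int
ordered ✗ (b, d left unused)
linear ✗ (b, d left unused)
affine ✓ (none of b, d, n, e, c, a used more than once)
relevant ✗ (b, d left unused)
unrestricted ✓ (well-typed at ((Int -> (Int -> Int) -> Str) -> Int) -> (Int -> Str) -> Int; no restrictions here)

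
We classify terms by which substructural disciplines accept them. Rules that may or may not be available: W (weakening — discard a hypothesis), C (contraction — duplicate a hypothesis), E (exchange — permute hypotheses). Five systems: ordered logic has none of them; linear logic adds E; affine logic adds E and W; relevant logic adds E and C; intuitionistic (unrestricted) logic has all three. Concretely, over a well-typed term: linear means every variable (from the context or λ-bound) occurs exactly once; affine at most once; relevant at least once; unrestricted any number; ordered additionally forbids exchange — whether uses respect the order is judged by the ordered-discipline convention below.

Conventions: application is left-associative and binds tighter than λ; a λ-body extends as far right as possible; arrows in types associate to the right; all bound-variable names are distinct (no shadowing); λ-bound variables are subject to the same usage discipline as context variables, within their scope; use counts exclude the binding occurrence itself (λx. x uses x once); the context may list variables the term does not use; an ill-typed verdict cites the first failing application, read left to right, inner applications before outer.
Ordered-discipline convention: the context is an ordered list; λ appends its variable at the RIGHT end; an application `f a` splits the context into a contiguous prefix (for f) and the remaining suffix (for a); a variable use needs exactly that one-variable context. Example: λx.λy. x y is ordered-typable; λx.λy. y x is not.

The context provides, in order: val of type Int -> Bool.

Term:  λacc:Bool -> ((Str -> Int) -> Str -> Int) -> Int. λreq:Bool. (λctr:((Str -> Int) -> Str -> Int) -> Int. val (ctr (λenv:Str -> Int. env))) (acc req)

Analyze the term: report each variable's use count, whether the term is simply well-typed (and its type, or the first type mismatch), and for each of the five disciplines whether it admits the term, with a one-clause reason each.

variable uses: val=1; acc (bound)=1; req (bound)=1; ctr (bound)=1; env (bound)=1
left-to-right use order: val, ctr, env, acc, req
typing: well-typed — term : (Bool -> ((Str -> Int) -> Str -> Int) -> Int) -> Bool -> Bool
ordered: ✓ — one use each (val, acc, req, ctr, env); ordered split holds
linear: ✓ — exactly-once usage across val, acc, req, ctr, env
affine: ✓ — none of val, acc, req, ctr, env used more than once
relevant: ✓ — every one of val, acc, req, ctr, env appears
unrestricted: ✓ — simply typable at (Bool -> ((Str -> Int) -> Str -> Int) -> Int) -> Bool -> Bool; W, C, E all held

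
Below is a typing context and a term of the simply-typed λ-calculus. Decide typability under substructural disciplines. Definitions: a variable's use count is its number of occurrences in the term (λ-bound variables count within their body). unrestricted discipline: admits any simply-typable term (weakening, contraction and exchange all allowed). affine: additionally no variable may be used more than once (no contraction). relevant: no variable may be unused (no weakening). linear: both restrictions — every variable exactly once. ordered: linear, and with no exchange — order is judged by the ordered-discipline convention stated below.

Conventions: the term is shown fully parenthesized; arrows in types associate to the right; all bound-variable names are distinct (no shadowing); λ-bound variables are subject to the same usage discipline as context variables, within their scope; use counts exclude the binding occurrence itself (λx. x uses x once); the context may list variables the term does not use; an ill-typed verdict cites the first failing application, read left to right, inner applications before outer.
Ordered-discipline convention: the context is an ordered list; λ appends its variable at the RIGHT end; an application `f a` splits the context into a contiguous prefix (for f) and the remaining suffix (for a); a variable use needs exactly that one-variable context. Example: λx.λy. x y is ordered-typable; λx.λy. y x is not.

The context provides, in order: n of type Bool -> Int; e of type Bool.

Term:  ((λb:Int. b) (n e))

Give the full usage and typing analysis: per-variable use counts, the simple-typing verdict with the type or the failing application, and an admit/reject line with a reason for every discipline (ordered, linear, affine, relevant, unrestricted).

counts: n=1; e=1; b (λ-bound)=1
left-to-right use order: b, n, e
typing: well-typed at Int
ordered ✓ (n, e, b once each; derivable with no W/C/E)
linear ✓ (each of n, e, b used exactly once)
affine ✓ (at most one use each (n, e, b))
relevant ✓ (every one of n, e, b appears)
unrestricted ✓ (type-checks (Int) and nothing is barred)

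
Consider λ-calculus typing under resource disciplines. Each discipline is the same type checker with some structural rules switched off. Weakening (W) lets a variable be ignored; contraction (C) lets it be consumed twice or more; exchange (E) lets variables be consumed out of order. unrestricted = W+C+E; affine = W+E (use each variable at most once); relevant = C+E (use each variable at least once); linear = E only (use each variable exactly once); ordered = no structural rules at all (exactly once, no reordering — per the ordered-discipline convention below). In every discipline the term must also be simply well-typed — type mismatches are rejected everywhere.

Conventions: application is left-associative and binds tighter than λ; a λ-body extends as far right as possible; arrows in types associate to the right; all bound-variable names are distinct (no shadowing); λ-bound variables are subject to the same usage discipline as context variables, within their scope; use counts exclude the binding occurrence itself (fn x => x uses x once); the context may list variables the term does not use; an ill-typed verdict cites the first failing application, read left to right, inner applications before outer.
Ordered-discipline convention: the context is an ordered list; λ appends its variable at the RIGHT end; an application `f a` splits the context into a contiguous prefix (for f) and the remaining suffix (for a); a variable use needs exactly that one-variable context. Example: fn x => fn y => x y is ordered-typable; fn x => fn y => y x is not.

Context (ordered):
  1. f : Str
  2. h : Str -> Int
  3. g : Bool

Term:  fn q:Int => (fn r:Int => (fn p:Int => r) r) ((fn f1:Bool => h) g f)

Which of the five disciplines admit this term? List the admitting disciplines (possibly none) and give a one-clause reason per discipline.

admitted by: unrestricted
counts: f=1; h=1; g=1; q (bound)=0; r (bound)=2; p (bound)=0; f1 (bound)=0
use order (left to right): r, r, h, g, f
typing: the term checks, with type Int -> Int
ordered: ✗ — r ×2 used more than once (contraction); q, p, f1 left unused
linear: ✗ — r ×2 used more than once (contraction); q, p, f1 left unused
affine: ✗ — r ×2 used more than once (contraction)
relevant: ✗ — q, p, f1 left unused
unrestricted: ✓ — well-typed at Int -> Int; no restrictions here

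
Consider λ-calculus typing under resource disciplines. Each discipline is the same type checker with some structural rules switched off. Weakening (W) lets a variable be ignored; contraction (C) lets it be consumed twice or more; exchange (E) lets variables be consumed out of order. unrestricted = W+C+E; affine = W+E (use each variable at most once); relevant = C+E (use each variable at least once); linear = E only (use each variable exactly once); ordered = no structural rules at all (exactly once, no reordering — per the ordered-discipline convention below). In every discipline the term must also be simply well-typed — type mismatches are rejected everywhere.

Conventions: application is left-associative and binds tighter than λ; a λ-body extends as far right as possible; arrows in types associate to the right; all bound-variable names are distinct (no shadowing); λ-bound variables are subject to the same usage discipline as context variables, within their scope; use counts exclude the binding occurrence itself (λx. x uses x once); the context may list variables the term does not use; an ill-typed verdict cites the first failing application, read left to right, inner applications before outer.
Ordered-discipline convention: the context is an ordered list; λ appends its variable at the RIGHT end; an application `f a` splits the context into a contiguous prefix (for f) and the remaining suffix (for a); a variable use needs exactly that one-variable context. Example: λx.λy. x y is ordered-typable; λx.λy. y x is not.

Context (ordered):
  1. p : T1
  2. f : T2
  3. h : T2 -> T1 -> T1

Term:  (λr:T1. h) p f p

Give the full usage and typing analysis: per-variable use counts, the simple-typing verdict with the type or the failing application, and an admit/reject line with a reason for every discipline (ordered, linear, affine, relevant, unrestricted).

use counts: p=2; f=1; h=1; r (bound)=0
use order (left to right): h, p, f, p
typing: the term checks, with type T1
ordered: ✗, p ×2 used more than once (contraction); needs weakening: r unused
linear: ✗, p ×2 used more than once (contraction); needs weakening: r unused
affine: ✗, p ×2 used more than once (contraction)
relevant: ✗, needs weakening: r unused
unrestricted: ✓, well-typed at T1; no restrictions here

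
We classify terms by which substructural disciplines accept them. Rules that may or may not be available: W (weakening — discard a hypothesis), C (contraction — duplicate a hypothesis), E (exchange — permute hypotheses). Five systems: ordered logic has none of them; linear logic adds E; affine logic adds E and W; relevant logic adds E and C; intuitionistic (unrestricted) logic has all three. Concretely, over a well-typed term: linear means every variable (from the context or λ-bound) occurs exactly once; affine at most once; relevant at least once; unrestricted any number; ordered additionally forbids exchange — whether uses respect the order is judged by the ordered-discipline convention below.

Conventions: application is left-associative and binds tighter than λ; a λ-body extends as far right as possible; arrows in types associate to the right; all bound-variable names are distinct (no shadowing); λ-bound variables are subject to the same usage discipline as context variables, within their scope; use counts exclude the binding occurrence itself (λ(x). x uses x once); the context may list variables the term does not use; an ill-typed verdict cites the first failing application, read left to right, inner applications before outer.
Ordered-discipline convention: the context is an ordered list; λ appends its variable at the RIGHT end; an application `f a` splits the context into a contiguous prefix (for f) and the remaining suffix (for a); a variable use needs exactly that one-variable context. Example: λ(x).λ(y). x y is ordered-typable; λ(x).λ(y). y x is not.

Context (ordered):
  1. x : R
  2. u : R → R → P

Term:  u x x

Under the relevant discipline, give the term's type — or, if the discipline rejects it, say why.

term : P
use counts: x ×2; u ×1
order of uses: u, x, x
typing: ✓ — P
per-discipline verdicts: ordered ✗, linear ✗, affine ✗, relevant ✓, unrestricted ✓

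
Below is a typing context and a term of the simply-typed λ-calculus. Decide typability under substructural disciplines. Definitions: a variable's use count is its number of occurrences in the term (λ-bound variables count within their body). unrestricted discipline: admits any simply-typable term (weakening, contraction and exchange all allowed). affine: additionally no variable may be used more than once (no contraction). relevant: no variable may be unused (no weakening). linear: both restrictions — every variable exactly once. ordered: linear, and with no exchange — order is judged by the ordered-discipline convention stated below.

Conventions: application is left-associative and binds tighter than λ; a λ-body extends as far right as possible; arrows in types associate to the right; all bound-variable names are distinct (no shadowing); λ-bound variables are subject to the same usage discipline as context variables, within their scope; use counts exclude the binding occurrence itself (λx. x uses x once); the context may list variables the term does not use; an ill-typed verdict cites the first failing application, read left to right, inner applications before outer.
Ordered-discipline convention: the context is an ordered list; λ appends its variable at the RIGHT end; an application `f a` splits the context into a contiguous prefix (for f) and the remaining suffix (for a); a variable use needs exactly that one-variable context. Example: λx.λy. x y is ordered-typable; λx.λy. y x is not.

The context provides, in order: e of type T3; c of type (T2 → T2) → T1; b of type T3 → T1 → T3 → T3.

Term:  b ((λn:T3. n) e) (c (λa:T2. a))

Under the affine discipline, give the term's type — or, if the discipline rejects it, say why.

term : T3 → T3
variable uses: e ×1; c ×1; b ×1; n (λ-bound) ×1; a (λ-bound) ×1
order of uses: b, n, e, c, a
typing: the term checks, with type T3 → T3
all disciplines: ordered ✗, linear ✓, affine ✓, relevant ✓, unrestricted ✓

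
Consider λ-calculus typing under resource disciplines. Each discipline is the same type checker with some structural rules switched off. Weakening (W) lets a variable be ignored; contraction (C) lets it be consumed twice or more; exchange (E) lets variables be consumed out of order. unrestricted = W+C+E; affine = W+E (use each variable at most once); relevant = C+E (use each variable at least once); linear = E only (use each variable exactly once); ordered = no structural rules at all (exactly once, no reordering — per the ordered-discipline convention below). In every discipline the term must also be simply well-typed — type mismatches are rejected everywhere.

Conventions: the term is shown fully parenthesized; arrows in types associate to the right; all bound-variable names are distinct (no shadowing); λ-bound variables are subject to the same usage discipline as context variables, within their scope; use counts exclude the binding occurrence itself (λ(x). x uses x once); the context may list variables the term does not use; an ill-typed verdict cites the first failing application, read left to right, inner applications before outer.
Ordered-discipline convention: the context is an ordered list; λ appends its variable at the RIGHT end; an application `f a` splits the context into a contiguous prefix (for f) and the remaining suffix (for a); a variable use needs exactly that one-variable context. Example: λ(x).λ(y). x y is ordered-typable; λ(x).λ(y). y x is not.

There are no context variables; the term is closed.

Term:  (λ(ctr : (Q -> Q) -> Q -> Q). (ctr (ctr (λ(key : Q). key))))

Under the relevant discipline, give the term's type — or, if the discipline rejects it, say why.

term : ((Q -> Q) -> Q -> Q) -> Q -> Q
usage: ctr (λ-bound): 2×; key (λ-bound): 1×
order of uses: ctr, ctr, key
typing: well-typed at ((Q -> Q) -> Q -> Q) -> Q -> Q
all disciplines: ordered ✗ | linear ✗ | affine ✗ | relevant ✓ | unrestricted ✓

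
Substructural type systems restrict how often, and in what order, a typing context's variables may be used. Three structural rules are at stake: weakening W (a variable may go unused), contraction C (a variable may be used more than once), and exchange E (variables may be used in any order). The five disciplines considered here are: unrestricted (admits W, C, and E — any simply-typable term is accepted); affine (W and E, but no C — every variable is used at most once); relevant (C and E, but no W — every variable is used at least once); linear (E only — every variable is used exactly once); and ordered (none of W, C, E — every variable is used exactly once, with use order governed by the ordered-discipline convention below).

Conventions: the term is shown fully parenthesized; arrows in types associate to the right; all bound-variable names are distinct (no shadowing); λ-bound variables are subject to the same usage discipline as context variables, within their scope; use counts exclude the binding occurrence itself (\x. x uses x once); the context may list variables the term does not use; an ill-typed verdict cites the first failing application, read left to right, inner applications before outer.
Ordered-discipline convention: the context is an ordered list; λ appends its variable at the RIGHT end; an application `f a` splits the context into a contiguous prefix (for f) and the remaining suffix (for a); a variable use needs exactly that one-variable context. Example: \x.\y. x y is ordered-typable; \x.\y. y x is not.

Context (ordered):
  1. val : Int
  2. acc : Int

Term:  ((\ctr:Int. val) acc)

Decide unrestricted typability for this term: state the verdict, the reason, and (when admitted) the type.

yes — well-typed at Int; no restrictions here; term : Int
variable uses: val: 1, acc: 1, ctr (bound): 0
uses in reading order: val, acc
typing: the term checks, with type Int
all disciplines: ordered ✗ | linear ✗ | affine ✓ | relevant ✗ | unrestricted ✓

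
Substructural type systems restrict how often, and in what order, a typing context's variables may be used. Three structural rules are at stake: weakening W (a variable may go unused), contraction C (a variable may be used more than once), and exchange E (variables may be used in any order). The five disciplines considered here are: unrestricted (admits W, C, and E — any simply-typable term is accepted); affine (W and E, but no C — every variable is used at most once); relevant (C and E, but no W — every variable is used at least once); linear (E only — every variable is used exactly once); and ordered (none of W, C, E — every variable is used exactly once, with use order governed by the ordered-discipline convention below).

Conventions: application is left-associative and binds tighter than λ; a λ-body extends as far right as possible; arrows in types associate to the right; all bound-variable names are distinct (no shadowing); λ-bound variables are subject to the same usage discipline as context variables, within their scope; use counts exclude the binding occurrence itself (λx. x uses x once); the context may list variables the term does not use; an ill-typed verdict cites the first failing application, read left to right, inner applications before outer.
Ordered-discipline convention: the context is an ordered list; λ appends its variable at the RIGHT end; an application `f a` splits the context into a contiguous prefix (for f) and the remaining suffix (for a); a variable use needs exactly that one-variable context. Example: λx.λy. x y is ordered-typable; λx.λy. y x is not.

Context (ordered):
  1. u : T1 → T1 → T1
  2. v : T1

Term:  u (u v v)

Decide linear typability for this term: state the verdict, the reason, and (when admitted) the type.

no — uses contraction: u ×2, v ×2
usage: u: 2×; v: 2×
left-to-right use order: u, u, v, v
typing: the term checks, with type T1 → T1
all disciplines: ordered ✗ · linear ✗ · affine ✗ · relevant ✓ · unrestricted ✓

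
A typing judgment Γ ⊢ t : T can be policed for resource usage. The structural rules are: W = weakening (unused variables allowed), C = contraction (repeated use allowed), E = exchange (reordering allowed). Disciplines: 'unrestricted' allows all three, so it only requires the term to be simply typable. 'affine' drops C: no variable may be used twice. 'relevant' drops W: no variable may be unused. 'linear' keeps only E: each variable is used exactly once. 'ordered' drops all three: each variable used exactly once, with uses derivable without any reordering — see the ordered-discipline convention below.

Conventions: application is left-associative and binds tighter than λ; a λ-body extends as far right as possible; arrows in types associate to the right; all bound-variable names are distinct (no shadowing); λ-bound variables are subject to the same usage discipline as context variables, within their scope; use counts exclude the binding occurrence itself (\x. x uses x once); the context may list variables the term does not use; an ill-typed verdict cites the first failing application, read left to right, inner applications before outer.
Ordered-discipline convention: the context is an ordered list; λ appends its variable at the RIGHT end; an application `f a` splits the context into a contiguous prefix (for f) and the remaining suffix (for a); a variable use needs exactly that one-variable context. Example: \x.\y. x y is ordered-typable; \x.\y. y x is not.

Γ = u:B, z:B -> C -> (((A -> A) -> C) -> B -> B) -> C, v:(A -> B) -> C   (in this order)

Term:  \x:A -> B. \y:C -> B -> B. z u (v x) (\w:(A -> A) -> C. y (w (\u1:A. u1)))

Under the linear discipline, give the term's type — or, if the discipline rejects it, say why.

term : (A -> B) -> (C -> B -> B) -> C
variable uses: u=1, z=1, v=1, x (λ-bound)=1, y (λ-bound)=1, w (λ-bound)=1, u1 (λ-bound)=1
uses in reading order: z, u, v, x, y, w, u1
typing: ✓ — (A -> B) -> (C -> B -> B) -> C
per-discipline verdicts: ordered ✗ | linear ✓ | affine ✓ | relevant ✓ | unrestricted ✓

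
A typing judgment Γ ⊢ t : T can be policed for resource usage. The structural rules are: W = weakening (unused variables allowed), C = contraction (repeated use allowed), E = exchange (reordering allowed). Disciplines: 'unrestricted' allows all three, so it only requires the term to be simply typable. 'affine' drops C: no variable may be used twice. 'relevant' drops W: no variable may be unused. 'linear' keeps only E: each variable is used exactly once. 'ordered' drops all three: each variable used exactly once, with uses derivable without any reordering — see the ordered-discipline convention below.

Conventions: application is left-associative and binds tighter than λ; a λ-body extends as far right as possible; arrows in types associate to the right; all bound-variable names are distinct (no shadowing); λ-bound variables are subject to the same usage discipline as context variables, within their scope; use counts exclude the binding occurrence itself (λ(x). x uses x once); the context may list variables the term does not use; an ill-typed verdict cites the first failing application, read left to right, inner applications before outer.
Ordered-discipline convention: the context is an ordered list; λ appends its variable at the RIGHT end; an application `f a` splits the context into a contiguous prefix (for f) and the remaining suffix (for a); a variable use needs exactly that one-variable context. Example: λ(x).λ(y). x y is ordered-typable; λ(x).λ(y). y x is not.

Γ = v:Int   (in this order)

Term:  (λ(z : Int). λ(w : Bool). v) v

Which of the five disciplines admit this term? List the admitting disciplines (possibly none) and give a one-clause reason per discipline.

accepted by: unrestricted
usage: v: 2, z [bound]: 0, w [bound]: 0
uses in reading order: v, v
typing: well-typed at Bool → Int
ordered: ✗ — repeated use of v ×2; unused: z, w — weakening required
linear: ✗ — repeated use of v ×2; unused: z, w — weakening required
affine: ✗ — repeated use of v ×2
relevant: ✗ — unused: z, w — weakening required
unrestricted: ✓ — well-typed at Bool → Int; no restrictions here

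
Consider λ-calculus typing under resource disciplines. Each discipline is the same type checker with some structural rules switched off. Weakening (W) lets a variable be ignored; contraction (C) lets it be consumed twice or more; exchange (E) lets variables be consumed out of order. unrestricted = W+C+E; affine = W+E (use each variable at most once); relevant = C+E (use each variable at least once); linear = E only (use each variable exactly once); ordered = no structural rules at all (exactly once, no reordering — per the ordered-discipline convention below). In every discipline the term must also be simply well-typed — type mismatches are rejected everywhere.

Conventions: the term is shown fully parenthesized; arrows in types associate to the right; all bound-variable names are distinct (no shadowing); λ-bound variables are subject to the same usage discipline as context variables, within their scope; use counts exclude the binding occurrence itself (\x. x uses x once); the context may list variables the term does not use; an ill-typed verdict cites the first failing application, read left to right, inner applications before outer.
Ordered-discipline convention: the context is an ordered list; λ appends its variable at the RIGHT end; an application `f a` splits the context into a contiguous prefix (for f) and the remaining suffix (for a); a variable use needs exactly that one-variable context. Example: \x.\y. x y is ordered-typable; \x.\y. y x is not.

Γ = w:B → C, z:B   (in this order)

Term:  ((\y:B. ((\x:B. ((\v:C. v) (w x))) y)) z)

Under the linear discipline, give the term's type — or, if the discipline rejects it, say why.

term : C
variable uses: w ×1, z ×1, y (λ-bound) ×1, x (λ-bound) ×1, v (λ-bound) ×1
use order (left to right): v, w, x, y, z
typing: well-typed at C
per-discipline verdicts: ordered ✓, linear ✓, affine ✓, relevant ✓, unrestricted ✓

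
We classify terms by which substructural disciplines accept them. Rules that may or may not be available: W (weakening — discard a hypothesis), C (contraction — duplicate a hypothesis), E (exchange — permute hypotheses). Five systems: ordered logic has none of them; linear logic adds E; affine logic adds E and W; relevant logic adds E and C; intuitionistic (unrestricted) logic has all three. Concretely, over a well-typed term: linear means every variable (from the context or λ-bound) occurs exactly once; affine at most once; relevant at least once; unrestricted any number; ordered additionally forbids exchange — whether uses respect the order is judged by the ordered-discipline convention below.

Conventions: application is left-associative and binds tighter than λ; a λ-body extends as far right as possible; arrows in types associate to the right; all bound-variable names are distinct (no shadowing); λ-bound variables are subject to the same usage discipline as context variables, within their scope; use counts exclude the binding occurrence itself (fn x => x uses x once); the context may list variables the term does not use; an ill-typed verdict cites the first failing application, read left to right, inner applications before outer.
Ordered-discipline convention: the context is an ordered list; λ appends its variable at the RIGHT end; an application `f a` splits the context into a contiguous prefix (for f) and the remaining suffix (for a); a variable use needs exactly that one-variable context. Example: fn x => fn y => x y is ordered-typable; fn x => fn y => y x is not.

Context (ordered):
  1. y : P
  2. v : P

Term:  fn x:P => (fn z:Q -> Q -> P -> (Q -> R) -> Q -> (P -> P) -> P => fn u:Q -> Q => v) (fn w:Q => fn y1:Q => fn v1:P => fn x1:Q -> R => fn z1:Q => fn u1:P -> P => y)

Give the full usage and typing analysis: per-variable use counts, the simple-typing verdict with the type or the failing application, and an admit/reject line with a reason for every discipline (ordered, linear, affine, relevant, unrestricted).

counts: y: 1, v: 1, x (λ-bound): 0, z (λ-bound): 0, u (λ-bound): 0, w (λ-bound): 0, y1 (λ-bound): 0, v1 (λ-bound): 0, x1 (λ-bound): 0, z1 (λ-bound): 0, u1 (λ-bound): 0
uses in reading order: v, y
typing: ✓ — P -> (Q -> Q) -> P
ordered: ✗ — x, z, u, w, y1, v1, x1, z1, u1 left unused
linear: ✗ — x, z, u, w, y1, v1, x1, z1, u1 left unused
affine: ✓ — at most one use each (y, v, x, z, u, w, y1, v1, x1, z1, u1)
relevant: ✗ — x, z, u, w, y1, v1, x1, z1, u1 left unused
unrestricted: ✓ — type-checks (P -> (Q -> Q) -> P) and nothing is barred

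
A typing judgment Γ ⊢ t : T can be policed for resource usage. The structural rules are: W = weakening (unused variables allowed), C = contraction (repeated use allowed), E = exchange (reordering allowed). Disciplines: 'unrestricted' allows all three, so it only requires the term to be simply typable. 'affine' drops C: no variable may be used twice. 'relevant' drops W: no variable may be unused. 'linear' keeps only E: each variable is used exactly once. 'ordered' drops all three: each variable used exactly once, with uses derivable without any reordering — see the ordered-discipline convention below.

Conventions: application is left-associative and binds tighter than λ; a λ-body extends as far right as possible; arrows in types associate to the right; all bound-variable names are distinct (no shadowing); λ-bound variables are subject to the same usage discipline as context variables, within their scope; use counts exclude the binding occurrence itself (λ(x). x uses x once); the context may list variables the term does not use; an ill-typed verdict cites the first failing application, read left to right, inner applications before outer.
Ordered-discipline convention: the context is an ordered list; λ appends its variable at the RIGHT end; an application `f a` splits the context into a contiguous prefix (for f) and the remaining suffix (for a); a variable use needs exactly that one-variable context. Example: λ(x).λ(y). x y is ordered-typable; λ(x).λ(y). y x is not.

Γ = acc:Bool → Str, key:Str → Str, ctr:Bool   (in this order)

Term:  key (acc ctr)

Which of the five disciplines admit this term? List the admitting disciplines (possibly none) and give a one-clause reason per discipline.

accepted by: linear, affine, relevant, unrestricted
counts: acc: 1; key: 1; ctr: 1
use order (left to right): key, acc, ctr
typing: ✓ — Str
ordered ✗ (needs exchange: uses follow key, acc, ctr)
linear ✓ (single use per variable (acc, key, ctr))
affine ✓ (none of acc, key, ctr used more than once)
relevant ✓ (acc, key, ctr: all used, weakening unneeded)
unrestricted ✓ (well-typed at Str; no restrictions here)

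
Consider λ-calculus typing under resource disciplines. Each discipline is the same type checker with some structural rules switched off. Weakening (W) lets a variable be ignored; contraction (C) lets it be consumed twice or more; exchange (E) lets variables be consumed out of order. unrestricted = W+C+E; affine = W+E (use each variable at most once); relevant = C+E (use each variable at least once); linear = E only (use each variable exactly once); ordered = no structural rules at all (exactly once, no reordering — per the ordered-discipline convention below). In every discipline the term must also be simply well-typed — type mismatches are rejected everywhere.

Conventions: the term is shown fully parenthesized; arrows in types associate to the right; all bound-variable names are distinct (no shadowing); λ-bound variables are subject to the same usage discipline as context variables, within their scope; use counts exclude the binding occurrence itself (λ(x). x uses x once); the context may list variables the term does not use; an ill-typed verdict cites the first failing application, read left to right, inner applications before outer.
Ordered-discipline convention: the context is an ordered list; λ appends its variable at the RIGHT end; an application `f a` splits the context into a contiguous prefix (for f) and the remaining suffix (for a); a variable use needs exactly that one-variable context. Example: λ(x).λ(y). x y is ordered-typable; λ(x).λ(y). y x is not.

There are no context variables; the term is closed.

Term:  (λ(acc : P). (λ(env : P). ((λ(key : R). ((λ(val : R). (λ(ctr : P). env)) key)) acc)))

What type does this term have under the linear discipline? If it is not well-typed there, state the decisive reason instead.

not well-typed under linear — a type mismatch blocks all five
use counts: acc (λ-bound): 1×; env (λ-bound): 1×; key (λ-bound): 1×; val (λ-bound): 0×; ctr (λ-bound): 0×
use order (left to right): env, key, acc
typing: ill-typed: argument of type P where R is required
all disciplines: ordered ✗ | linear ✗ | affine ✗ | relevant ✗ | unrestricted ✗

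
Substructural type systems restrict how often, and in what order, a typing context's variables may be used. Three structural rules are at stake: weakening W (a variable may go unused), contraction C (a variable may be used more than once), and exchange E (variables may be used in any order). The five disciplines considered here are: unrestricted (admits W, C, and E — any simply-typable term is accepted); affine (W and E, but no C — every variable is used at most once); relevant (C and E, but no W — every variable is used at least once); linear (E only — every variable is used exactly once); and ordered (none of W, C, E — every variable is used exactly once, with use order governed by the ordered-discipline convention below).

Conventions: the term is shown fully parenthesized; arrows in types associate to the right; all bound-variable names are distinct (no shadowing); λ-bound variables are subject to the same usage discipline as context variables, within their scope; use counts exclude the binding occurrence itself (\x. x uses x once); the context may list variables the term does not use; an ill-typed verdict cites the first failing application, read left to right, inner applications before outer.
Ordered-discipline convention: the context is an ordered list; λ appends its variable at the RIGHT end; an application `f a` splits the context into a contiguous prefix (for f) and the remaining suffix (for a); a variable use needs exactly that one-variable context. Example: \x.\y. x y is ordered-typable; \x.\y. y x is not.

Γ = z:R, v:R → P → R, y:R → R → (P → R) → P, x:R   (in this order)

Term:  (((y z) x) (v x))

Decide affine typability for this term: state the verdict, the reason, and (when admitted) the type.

no — x ×2 used more than once (contraction)
usage: z: 1, v: 1, y: 1, x: 2
uses in reading order: y, z, x, v, x
typing: well-typed at P
per-discipline verdicts: ordered ✗ | linear ✗ | affine ✗ | relevant ✓ | unrestricted ✓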